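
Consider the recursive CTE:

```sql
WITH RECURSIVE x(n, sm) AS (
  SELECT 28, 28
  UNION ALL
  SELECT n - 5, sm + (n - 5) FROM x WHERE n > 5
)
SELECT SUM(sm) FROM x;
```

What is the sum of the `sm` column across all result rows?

413

Base: n=28, sm=28.
Iteration 1: 28 > 5 holds -> n = 28 - 5 = 23, sm = 28 + 23 = 51.
Iteration 2: 23 > 5 holds -> n = 23 - 5 = 18, sm = 51 + 18 = 69.
Iteration 3: 18 > 5 holds -> n = 18 - 5 = 13, sm = 69 + 13 = 82.
Iteration 4: 13 > 5 holds -> n = 13 - 5 = 8, sm = 82 + 8 = 90.
Iteration 5: 8 > 5 holds -> n = 8 - 5 = 3, sm = 90 + 3 = 93.
Iteration 6: 3 > 5 fails; recursion stops.
SUM(sm) = 28 + 51 + 69 + 82 + 90 + 93 = 413.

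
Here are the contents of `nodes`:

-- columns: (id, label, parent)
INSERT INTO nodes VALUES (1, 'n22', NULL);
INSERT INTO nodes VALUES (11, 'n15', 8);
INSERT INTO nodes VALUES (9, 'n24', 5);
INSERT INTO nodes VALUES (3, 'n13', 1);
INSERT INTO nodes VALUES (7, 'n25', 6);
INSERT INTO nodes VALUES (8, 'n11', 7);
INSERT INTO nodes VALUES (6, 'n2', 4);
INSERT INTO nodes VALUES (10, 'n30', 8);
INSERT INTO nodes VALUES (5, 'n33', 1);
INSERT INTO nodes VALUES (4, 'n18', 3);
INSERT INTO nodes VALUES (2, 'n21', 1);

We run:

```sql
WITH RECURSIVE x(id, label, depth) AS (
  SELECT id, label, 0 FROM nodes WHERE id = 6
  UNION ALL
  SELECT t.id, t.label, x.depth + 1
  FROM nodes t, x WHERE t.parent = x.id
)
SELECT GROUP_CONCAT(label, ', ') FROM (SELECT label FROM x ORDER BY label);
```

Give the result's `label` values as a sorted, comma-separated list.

n11, n15, n2, n25, n30

Base: id=6 (n2) at depth 0.
Iteration 1: rows with parent in {6} -> n25 (id 7, depth 1).
Iteration 2: rows with parent in {7} -> n11 (id 8, depth 2).
Iteration 3: rows with parent in {8} -> n30 (id 10, depth 3), n15 (id 11, depth 3).
Iteration 4: no rows with parent in {10,11}; recursion stops.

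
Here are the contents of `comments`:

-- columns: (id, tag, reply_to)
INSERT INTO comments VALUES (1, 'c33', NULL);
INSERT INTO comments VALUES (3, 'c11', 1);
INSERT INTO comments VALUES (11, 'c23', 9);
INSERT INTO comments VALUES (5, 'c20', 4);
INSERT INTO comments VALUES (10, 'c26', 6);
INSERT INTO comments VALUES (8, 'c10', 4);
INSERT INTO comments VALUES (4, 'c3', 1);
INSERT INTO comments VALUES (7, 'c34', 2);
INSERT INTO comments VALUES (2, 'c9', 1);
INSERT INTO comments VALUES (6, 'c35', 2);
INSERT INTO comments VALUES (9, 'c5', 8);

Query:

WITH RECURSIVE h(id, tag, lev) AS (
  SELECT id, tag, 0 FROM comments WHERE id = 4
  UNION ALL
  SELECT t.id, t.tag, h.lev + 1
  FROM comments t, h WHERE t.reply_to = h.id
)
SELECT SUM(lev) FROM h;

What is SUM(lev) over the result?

Base: id=4 (c3) at lev 0.
Iteration 1: rows with reply_to in {4} -> c20 (id 5, lev 1), c10 (id 8, lev 1).
Iteration 2: rows with reply_to in {5,8} -> c5 (id 9, lev 2).
Iteration 3: rows with reply_to in {9} -> c23 (id 11, lev 3).
Iteration 4: no rows with reply_to in {11}; recursion stops.
SUM(lev) = 0 + 1 + 1 + 2 + 3 = 7.

7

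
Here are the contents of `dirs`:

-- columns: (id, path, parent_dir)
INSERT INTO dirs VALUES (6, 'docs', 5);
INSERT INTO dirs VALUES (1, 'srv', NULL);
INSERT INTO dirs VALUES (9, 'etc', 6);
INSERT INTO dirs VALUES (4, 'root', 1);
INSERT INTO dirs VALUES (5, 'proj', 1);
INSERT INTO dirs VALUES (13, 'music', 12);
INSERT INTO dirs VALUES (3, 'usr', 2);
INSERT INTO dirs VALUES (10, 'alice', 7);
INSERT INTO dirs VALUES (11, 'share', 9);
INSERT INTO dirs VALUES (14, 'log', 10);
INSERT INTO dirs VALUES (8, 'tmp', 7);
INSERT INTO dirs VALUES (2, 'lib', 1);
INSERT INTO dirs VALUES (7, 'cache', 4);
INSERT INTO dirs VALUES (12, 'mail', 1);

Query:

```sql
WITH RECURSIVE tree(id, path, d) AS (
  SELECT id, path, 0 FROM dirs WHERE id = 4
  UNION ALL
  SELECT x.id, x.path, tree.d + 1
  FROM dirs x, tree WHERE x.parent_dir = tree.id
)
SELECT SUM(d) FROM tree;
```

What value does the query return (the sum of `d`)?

8

Base: id=4 (root) at d 0.
Iteration 1: rows with parent_dir in {4} -> cache (id 7, d 1).
Iteration 2: rows with parent_dir in {7} -> tmp (id 8, d 2), alice (id 10, d 2).
Iteration 3: rows with parent_dir in {8,10} -> log (id 14, d 3).
Iteration 4: no rows with parent_dir in {14}; recursion stops.
SUM(d) = 0 + 1 + 2 + 2 + 3 = 8.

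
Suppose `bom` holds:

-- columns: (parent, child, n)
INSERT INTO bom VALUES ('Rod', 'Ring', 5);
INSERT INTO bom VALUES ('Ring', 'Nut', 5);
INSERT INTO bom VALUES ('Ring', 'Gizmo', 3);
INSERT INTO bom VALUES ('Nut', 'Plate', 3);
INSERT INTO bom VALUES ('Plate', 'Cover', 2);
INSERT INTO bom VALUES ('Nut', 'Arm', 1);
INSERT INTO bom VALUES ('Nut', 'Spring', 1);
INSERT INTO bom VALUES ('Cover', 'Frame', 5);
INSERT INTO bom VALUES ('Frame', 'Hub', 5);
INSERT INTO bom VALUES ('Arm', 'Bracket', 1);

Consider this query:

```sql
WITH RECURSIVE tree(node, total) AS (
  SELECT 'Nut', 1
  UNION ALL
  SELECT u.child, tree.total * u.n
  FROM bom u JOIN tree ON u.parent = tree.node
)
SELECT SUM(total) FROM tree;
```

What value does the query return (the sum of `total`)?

193

Base: (Nut, total=1).
Iteration 1: components of {Nut} -> Arm = 1*1 = 1, Plate = 1*3 = 3, Spring = 1*1 = 1.
Iteration 2: components of {Arm,Plate,Spring} -> Bracket = 1*1 = 1, Cover = 3*2 = 6.
Iteration 3: components of {Bracket,Cover} -> Frame = 6*5 = 30.
Iteration 4: components of {Frame} -> Hub = 30*5 = 150.
Iteration 5: no further components; recursion stops.
SUM(total) = 1 + 3 + 1 + 1 + 6 + 1 + 30 + 150 = 193.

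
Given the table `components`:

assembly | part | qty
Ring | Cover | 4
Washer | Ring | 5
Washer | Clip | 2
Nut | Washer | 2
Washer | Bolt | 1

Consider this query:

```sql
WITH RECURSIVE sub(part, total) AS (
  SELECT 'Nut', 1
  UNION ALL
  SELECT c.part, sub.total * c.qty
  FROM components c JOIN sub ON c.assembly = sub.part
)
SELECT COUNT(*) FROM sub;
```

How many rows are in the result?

6

Base: (Nut, total=1).
Iteration 1: components of {Nut} -> Washer = 1*2 = 2.
Iteration 2: components of {Washer} -> Bolt = 2*1 = 2, Clip = 2*2 = 4, Ring = 2*5 = 10.
Iteration 3: components of {Bolt,Clip,Ring} -> Cover = 10*4 = 40.
Iteration 4: no further components; recursion stops.
Total rows emitted: 6.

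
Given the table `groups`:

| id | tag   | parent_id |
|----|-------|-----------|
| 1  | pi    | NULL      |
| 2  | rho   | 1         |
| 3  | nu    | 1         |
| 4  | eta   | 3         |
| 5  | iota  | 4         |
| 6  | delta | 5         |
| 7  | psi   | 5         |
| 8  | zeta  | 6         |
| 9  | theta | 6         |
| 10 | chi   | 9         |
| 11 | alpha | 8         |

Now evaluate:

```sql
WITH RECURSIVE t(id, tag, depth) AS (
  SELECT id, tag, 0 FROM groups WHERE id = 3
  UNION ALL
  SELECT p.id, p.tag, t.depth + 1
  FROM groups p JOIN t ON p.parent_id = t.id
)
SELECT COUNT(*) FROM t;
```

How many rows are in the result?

9

Base: id=3 (nu) at depth 0.
Iteration 1: rows with parent_id in {3} -> eta (id 4, depth 1).
Iteration 2: rows with parent_id in {4} -> iota (id 5, depth 2).
Iteration 3: rows with parent_id in {5} -> delta (id 6, depth 3), psi (id 7, depth 3).
Iteration 4: rows with parent_id in {6,7} -> zeta (id 8, depth 4), theta (id 9, depth 4).
Iteration 5: rows with parent_id in {8,9} -> chi (id 10, depth 5), alpha (id 11, depth 5).
Iteration 6: no rows with parent_id in {10,11}; recursion stops.
Total rows emitted: 9.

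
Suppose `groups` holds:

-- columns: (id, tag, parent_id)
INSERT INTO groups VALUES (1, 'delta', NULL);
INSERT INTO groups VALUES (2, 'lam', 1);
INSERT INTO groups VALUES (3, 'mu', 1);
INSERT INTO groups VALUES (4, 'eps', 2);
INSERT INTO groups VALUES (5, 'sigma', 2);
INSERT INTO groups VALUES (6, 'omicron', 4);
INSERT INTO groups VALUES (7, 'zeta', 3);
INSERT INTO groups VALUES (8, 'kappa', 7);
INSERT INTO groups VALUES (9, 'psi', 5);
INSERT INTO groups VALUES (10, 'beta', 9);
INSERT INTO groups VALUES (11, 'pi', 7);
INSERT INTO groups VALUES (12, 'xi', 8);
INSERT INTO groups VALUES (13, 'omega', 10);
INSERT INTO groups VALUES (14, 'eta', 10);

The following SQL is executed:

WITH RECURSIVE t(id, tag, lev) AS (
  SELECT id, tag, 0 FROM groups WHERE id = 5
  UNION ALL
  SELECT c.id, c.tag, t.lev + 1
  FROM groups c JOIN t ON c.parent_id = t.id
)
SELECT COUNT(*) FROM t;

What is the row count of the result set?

5

Base: id=5 (sigma) at lev 0.
Iteration 1: rows with parent_id in {5} -> psi (id 9, lev 1).
Iteration 2: rows with parent_id in {9} -> beta (id 10, lev 2).
Iteration 3: rows with parent_id in {10} -> omega (id 13, lev 3), eta (id 14, lev 3).
Iteration 4: no rows with parent_id in {13,14}; recursion stops.
Total rows emitted: 5.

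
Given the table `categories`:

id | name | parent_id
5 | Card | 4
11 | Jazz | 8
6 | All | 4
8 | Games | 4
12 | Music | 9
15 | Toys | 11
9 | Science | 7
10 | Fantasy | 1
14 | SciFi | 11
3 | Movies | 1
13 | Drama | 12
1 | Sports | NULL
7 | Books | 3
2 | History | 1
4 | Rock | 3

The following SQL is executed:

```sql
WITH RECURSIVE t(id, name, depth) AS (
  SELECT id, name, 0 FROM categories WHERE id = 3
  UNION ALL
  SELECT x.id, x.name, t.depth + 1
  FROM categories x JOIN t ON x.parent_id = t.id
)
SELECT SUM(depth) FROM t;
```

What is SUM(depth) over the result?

Base: id=3 (Movies) at depth 0.
Iteration 1: rows with parent_id in {3} -> Rock (id 4, depth 1), Books (id 7, depth 1).
Iteration 2: rows with parent_id in {4,7} -> Card (id 5, depth 2), All (id 6, depth 2), Games (id 8, depth 2), Science (id 9, depth 2).
Iteration 3: rows with parent_id in {5,6,8,9} -> Jazz (id 11, depth 3), Music (id 12, depth 3).
Iteration 4: rows with parent_id in {11,12} -> Drama (id 13, depth 4), SciFi (id 14, depth 4), Toys (id 15, depth 4).
Iteration 5: no rows with parent_id in {13,14,15}; recursion stops.
SUM(depth) = 0 + 1 + 1 + 2 + 2 + 2 + 2 + 3 + 3 + 4 + 4 + 4 = 28.

28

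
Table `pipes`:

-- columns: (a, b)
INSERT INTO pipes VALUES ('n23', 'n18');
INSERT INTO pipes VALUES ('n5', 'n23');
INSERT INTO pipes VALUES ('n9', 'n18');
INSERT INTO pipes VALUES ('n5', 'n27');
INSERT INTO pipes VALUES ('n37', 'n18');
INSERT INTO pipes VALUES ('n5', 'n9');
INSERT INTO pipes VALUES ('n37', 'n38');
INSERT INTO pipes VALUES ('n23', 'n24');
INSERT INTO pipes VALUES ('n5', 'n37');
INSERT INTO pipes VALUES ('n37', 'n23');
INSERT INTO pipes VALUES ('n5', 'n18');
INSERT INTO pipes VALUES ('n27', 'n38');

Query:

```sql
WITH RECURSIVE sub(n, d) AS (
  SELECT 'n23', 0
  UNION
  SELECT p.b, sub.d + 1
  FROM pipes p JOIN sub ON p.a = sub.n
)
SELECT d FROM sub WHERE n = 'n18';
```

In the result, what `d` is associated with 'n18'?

Base: (n23, d=0).
Iteration 1: edges from {n23} -> (n18, d=1), (n24, d=1).
Iteration 2: no outgoing edges from {n18,n24}; recursion stops.

1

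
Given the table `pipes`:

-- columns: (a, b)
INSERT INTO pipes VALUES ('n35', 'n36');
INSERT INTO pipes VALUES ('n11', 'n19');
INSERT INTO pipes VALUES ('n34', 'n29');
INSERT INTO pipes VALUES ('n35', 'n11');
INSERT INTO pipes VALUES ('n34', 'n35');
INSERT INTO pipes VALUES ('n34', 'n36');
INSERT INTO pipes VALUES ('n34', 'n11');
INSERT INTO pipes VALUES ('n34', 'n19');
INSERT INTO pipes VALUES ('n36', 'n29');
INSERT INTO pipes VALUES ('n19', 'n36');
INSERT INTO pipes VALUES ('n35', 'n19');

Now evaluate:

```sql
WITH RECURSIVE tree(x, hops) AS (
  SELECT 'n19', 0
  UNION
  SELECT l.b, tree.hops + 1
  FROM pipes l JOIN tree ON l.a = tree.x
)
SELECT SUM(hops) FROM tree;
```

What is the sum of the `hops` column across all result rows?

3

Base: (n19, hops=0).
Iteration 1: edges from {n19} -> (n36, hops=1).
Iteration 2: edges from {n36} -> (n29, hops=2).
Iteration 3: no outgoing edges from {n29}; recursion stops.
SUM(hops) = 0 + 1 + 2 = 3.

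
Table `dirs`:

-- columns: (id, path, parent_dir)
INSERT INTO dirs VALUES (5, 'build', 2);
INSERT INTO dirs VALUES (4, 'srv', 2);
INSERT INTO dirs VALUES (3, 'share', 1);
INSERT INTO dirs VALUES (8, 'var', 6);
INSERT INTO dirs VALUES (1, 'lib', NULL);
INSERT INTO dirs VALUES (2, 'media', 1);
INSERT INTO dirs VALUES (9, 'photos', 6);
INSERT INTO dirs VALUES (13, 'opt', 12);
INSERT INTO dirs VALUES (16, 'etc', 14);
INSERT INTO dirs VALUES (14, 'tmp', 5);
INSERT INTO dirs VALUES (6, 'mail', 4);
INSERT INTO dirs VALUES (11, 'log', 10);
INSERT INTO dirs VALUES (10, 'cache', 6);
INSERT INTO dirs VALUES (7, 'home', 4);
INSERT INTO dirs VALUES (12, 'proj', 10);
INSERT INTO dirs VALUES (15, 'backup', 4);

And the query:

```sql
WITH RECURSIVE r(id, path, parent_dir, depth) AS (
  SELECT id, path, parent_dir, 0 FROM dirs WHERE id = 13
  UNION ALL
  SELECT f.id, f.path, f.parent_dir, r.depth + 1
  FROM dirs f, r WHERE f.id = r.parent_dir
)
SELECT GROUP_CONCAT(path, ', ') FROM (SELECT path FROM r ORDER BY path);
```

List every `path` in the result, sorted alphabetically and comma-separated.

Base: id=13 (opt), parent_dir=12, depth 0.
Iteration 1: join on id=12 -> proj (id 12, parent_dir=10, depth 1).
Iteration 2: join on id=10 -> cache (id 10, parent_dir=6, depth 2).
Iteration 3: join on id=6 -> mail (id 6, parent_dir=4, depth 3).
Iteration 4: join on id=4 -> srv (id 4, parent_dir=2, depth 4).
Iteration 5: join on id=2 -> media (id 2, parent_dir=1, depth 5).
Iteration 6: join on id=1 -> lib (id 1, parent_dir=NULL, depth 6).
Iteration 7: parent_dir is NULL; no match; recursion stops.

cache, lib, mail, media, opt, proj, srv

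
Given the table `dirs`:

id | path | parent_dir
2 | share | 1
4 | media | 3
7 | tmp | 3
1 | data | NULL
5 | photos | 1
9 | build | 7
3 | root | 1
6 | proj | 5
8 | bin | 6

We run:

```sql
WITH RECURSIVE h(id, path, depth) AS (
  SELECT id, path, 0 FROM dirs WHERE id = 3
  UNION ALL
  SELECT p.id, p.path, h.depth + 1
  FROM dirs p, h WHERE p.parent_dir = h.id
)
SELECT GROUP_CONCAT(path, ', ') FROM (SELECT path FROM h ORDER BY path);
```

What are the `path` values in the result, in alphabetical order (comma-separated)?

build, media, root, tmp

Base: id=3 (root) at depth 0.
Iteration 1: rows with parent_dir in {3} -> media (id 4, depth 1), tmp (id 7, depth 1).
Iteration 2: rows with parent_dir in {4,7} -> build (id 9, depth 2).
Iteration 3: no rows with parent_dir in {9}; recursion stops.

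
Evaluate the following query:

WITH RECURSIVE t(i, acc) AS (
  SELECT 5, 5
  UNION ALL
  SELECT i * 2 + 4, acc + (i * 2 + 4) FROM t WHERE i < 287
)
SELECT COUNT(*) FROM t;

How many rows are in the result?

7

Base: i=5, acc=5.
Iteration 1: 5 < 287 holds -> i = 5 * 2 + 4 = 14, acc = 5 + 14 = 19.
Iteration 2: 14 < 287 holds -> i = 14 * 2 + 4 = 32, acc = 19 + 32 = 51.
Iteration 3: 32 < 287 holds -> i = 32 * 2 + 4 = 68, acc = 51 + 68 = 119.
Iteration 4: 68 < 287 holds -> i = 68 * 2 + 4 = 140, acc = 119 + 140 = 259.
Iteration 5: 140 < 287 holds -> i = 140 * 2 + 4 = 284, acc = 259 + 284 = 543.
Iteration 6: 284 < 287 holds -> i = 284 * 2 + 4 = 572, acc = 543 + 572 = 1115.
Iteration 7: 572 < 287 fails; recursion stops.
Total rows emitted: 7.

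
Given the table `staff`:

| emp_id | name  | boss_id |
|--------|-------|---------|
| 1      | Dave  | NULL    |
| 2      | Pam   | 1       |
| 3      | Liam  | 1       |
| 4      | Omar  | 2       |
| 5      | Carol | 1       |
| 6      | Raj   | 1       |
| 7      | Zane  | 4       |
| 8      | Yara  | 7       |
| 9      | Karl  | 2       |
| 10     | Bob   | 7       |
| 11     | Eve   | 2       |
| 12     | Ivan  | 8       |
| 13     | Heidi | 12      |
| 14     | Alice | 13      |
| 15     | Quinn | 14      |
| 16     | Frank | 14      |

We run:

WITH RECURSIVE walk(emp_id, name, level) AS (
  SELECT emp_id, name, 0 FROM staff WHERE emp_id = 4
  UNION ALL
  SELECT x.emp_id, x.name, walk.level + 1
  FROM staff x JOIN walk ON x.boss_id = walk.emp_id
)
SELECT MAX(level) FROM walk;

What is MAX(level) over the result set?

6

Base: emp_id=4 (Omar) at level 0.
Iteration 1: rows with boss_id in {4} -> Zane (id 7, level 1).
Iteration 2: rows with boss_id in {7} -> Yara (id 8, level 2), Bob (id 10, level 2).
Iteration 3: rows with boss_id in {8,10} -> Ivan (id 12, level 3).
Iteration 4: rows with boss_id in {12} -> Heidi (id 13, level 4).
Iteration 5: rows with boss_id in {13} -> Alice (id 14, level 5).
Iteration 6: rows with boss_id in {14} -> Quinn (id 15, level 6), Frank (id 16, level 6).
Iteration 7: no rows with boss_id in {15,16}; recursion stops.
level values: 0, 1, 2, 2, 3, 4, 5, 6, 6; the maximum is 6.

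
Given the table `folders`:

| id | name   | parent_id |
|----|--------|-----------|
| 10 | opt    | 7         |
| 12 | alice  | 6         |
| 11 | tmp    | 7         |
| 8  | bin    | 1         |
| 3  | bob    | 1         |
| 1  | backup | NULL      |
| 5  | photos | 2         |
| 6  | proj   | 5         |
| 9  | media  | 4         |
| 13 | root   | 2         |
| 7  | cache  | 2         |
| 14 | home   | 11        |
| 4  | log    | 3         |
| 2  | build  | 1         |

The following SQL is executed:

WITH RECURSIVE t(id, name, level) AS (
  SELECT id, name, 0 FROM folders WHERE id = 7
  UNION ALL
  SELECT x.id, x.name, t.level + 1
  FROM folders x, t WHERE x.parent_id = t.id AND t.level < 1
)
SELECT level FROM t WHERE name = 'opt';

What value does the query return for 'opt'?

1

Base: id=7 (cache) at level 0.
Iteration 1: rows with parent_id in {7} -> opt (id 10, level 1), tmp (id 11, level 1).
Iteration 2: level < 1 fails for all current rows; recursion stops.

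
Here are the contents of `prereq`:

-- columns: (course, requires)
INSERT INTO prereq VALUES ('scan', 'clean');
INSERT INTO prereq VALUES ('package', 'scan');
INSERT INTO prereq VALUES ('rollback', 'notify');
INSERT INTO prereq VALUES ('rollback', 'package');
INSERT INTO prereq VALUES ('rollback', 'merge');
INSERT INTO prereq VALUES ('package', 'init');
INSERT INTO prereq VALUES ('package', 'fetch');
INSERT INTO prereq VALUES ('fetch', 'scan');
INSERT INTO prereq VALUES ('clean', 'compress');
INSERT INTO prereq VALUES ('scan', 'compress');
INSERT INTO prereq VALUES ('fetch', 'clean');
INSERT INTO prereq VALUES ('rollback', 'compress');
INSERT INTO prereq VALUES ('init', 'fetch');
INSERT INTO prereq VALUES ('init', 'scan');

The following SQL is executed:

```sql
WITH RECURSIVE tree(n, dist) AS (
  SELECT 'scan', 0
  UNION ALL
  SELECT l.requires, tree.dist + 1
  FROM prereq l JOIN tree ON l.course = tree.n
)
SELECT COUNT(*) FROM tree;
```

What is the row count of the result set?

4

Base: (scan, dist=0).
Iteration 1: edges from {scan} -> (clean, dist=1), (compress, dist=1).
Iteration 2: edges from {clean,compress} -> (compress, dist=2).
Iteration 3: no outgoing edges from {compress}; recursion stops.
Total rows emitted: 4.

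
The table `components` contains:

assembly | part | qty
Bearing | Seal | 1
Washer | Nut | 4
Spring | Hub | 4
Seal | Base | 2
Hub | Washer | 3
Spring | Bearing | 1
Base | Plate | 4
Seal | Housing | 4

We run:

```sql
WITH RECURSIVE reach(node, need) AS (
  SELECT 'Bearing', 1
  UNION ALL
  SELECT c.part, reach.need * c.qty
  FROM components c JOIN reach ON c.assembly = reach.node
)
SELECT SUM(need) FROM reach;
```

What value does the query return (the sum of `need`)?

Base: (Bearing, need=1).
Iteration 1: components of {Bearing} -> Seal = 1*1 = 1.
Iteration 2: components of {Seal} -> Base = 1*2 = 2, Housing = 1*4 = 4.
Iteration 3: components of {Base,Housing} -> Plate = 2*4 = 8.
Iteration 4: no further components; recursion stops.
SUM(need) = 1 + 1 + 4 + 2 + 8 = 16.

16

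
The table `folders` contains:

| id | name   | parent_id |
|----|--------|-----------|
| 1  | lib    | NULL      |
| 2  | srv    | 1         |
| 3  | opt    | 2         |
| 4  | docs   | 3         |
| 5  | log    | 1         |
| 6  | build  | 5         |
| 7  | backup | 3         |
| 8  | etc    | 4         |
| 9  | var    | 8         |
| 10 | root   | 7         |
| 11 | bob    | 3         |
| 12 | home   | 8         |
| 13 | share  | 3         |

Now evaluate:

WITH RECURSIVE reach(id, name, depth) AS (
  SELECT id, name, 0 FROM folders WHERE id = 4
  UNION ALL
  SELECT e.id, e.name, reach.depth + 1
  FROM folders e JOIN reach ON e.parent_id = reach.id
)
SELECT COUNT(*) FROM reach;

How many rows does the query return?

4

Base: id=4 (docs) at depth 0.
Iteration 1: rows with parent_id in {4} -> etc (id 8, depth 1).
Iteration 2: rows with parent_id in {8} -> var (id 9, depth 2), home (id 12, depth 2).
Iteration 3: no rows with parent_id in {9,12}; recursion stops.
Total rows emitted: 4.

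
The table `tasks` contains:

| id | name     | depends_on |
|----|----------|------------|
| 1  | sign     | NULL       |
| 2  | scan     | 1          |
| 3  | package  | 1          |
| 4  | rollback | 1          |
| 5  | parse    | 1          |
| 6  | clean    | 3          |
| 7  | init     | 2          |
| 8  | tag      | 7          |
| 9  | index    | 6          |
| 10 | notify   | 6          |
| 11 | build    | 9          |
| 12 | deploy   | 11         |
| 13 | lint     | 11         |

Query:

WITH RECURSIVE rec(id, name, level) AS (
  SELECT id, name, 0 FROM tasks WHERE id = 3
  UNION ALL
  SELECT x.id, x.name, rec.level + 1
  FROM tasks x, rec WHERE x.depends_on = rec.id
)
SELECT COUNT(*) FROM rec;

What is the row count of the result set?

Base: id=3 (package) at level 0.
Iteration 1: rows with depends_on in {3} -> clean (id 6, level 1).
Iteration 2: rows with depends_on in {6} -> index (id 9, level 2), notify (id 10, level 2).
Iteration 3: rows with depends_on in {9,10} -> build (id 11, level 3).
Iteration 4: rows with depends_on in {11} -> deploy (id 12, level 4), lint (id 13, level 4).
Iteration 5: no rows with depends_on in {12,13}; recursion stops.
Total rows emitted: 7.

7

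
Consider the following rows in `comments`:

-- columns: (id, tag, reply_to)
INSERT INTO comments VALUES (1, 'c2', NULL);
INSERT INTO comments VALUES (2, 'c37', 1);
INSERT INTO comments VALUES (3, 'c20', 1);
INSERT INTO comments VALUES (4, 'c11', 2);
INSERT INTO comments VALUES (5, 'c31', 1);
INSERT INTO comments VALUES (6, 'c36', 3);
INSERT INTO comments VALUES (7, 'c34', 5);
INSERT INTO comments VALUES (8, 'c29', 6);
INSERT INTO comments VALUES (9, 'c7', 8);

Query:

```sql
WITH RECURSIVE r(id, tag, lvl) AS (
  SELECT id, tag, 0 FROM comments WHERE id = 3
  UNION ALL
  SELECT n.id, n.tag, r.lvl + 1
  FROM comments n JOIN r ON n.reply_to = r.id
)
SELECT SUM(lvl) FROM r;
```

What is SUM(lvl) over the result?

6

Base: id=3 (c20) at lvl 0.
Iteration 1: rows with reply_to in {3} -> c36 (id 6, lvl 1).
Iteration 2: rows with reply_to in {6} -> c29 (id 8, lvl 2).
Iteration 3: rows with reply_to in {8} -> c7 (id 9, lvl 3).
Iteration 4: no rows with reply_to in {9}; recursion stops.
SUM(lvl) = 0 + 1 + 2 + 3 = 6.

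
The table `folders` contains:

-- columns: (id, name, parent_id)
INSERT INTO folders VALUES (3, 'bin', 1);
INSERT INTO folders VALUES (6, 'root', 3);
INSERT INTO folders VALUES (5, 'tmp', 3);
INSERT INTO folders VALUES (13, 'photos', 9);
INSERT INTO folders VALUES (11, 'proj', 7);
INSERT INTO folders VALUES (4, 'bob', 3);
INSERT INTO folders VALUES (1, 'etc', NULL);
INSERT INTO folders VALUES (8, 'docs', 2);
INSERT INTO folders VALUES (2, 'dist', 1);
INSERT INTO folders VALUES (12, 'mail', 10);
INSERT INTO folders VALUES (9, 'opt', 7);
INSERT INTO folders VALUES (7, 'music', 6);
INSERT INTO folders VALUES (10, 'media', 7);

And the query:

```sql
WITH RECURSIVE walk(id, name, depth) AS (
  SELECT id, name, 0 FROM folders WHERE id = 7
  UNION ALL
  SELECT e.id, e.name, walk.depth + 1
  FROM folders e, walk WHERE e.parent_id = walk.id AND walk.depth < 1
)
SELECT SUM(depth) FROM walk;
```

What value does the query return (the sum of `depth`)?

3

Base: id=7 (music) at depth 0.
Iteration 1: rows with parent_id in {7} -> opt (id 9, depth 1), media (id 10, depth 1), proj (id 11, depth 1).
Iteration 2: depth < 1 fails for all current rows; recursion stops.
SUM(depth) = 0 + 1 + 1 + 1 = 3.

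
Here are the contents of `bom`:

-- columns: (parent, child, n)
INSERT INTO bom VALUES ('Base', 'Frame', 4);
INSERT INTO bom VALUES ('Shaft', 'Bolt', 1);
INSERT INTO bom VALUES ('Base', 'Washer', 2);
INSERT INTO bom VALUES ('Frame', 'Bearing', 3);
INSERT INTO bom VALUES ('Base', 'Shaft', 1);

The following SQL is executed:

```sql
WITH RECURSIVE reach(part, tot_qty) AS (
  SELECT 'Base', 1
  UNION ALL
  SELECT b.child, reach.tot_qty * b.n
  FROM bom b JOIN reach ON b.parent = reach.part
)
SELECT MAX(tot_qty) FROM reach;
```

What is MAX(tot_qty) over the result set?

Base: (Base, tot_qty=1).
Iteration 1: components of {Base} -> Frame = 1*4 = 4, Shaft = 1*1 = 1, Washer = 1*2 = 2.
Iteration 2: components of {Frame,Shaft,Washer} -> Bearing = 4*3 = 12, Bolt = 1*1 = 1.
Iteration 3: no further components; recursion stops.
tot_qty values: 1, 2, 4, 1, 12, 1; the maximum is 12.

12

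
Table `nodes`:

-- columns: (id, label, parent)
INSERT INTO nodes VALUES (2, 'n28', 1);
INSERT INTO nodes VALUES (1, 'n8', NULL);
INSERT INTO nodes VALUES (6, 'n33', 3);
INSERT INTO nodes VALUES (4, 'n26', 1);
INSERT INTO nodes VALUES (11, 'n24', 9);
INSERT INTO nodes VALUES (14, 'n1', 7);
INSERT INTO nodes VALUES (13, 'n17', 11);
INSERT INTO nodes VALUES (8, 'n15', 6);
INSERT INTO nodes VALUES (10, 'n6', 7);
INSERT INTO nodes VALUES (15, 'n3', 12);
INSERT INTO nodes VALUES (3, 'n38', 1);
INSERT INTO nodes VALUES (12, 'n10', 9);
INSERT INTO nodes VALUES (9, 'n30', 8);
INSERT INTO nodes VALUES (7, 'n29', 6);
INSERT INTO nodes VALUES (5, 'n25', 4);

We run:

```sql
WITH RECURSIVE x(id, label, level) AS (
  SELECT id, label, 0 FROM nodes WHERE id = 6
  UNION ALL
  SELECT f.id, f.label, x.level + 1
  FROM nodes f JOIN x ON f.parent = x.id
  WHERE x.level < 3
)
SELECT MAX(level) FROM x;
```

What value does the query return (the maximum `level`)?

3

Base: id=6 (n33) at level 0.
Iteration 1: rows with parent in {6} -> n29 (id 7, level 1), n15 (id 8, level 1).
Iteration 2: rows with parent in {7,8} -> n30 (id 9, level 2), n6 (id 10, level 2), n1 (id 14, level 2).
Iteration 3: rows with parent in {9,10,14} -> n24 (id 11, level 3), n10 (id 12, level 3).
Iteration 4: level < 3 fails for all current rows; recursion stops.
level values: 0, 1, 1, 2, 2, 2, 3, 3; the maximum is 3.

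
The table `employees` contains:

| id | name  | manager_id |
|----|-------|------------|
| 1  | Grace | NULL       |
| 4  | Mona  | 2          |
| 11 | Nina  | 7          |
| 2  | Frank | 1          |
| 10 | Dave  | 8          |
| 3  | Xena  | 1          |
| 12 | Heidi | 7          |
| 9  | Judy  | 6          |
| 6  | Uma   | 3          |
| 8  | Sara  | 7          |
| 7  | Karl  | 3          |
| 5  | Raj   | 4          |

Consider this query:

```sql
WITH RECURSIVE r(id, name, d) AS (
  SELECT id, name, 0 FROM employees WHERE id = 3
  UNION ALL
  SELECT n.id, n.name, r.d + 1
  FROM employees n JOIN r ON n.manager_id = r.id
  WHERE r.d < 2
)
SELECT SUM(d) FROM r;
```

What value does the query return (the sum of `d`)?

10

Base: id=3 (Xena) at d 0.
Iteration 1: rows with manager_id in {3} -> Uma (id 6, d 1), Karl (id 7, d 1).
Iteration 2: rows with manager_id in {6,7} -> Sara (id 8, d 2), Judy (id 9, d 2), Nina (id 11, d 2), Heidi (id 12, d 2).
Iteration 3: d < 2 fails for all current rows; recursion stops.
SUM(d) = 0 + 1 + 1 + 2 + 2 + 2 + 2 = 10.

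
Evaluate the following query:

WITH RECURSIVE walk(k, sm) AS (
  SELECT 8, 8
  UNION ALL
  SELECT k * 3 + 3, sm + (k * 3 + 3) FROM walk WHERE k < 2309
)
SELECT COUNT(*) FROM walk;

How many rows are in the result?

Base: k=8, sm=8.
Iteration 1: 8 < 2309 holds -> k = 8 * 3 + 3 = 27, sm = 8 + 27 = 35.
Iteration 2: 27 < 2309 holds -> k = 27 * 3 + 3 = 84, sm = 35 + 84 = 119.
Iteration 3: 84 < 2309 holds -> k = 84 * 3 + 3 = 255, sm = 119 + 255 = 374.
Iteration 4: 255 < 2309 holds -> k = 255 * 3 + 3 = 768, sm = 374 + 768 = 1142.
Iteration 5: 768 < 2309 holds -> k = 768 * 3 + 3 = 2307, sm = 1142 + 2307 = 3449.
Iteration 6: 2307 < 2309 holds -> k = 2307 * 3 + 3 = 6924, sm = 3449 + 6924 = 10373.
Iteration 7: 6924 < 2309 fails; recursion stops.
Total rows emitted: 7.

7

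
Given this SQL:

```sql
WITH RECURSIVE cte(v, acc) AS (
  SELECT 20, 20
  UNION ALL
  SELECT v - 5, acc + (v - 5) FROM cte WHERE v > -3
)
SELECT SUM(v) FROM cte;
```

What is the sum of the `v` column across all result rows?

Base: v=20, acc=20.
Iteration 1: 20 > -3 holds -> v = 20 - 5 = 15, acc = 20 + 15 = 35.
Iteration 2: 15 > -3 holds -> v = 15 - 5 = 10, acc = 35 + 10 = 45.
Iteration 3: 10 > -3 holds -> v = 10 - 5 = 5, acc = 45 + 5 = 50.
Iteration 4: 5 > -3 holds -> v = 5 - 5 = 0, acc = 50 + 0 = 50.
Iteration 5: 0 > -3 holds -> v = 0 - 5 = -5, acc = 50 + -5 = 45.
Iteration 6: -5 > -3 fails; recursion stops.
SUM(v) = 20 + 15 + 10 + 5 + 0 + -5 = 45.

45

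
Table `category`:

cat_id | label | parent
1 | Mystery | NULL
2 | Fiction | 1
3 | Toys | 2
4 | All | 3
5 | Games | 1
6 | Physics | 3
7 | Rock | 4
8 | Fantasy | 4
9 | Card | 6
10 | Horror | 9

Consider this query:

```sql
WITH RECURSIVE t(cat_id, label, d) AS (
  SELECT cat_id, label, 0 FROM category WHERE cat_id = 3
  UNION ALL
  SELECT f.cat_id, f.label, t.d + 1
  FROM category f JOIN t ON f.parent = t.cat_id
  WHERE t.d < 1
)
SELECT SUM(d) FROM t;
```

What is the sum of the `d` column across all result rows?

Base: cat_id=3 (Toys) at d 0.
Iteration 1: rows with parent in {3} -> All (id 4, d 1), Physics (id 6, d 1).
Iteration 2: d < 1 fails for all current rows; recursion stops.
SUM(d) = 0 + 1 + 1 = 2.

2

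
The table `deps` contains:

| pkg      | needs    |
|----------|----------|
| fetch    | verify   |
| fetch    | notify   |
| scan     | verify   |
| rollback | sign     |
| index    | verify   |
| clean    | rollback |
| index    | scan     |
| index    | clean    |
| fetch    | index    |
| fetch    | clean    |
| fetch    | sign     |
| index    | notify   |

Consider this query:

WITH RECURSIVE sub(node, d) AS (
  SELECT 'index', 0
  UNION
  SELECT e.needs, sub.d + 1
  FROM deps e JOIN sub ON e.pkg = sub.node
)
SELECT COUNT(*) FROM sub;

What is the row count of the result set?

Base: (index, d=0).
Iteration 1: edges from {index} -> (clean, d=1), (notify, d=1), (scan, d=1), (verify, d=1).
Iteration 2: edges from {clean,notify,scan,verify} -> (rollback, d=2), (verify, d=2).
Iteration 3: edges from {rollback,verify} -> (sign, d=3).
Iteration 4: no outgoing edges from {sign}; recursion stops.
Total rows emitted: 8.

8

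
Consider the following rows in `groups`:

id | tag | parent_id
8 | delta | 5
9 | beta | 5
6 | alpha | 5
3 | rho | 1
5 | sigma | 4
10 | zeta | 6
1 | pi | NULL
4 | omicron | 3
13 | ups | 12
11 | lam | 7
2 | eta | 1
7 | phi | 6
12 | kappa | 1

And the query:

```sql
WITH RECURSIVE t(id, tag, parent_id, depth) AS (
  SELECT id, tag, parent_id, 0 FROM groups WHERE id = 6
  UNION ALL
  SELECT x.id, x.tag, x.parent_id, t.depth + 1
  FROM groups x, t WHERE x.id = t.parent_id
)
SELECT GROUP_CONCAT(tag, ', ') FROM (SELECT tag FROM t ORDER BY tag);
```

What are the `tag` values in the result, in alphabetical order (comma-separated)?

Base: id=6 (alpha), parent_id=5, depth 0.
Iteration 1: join on id=5 -> sigma (id 5, parent_id=4, depth 1).
Iteration 2: join on id=4 -> omicron (id 4, parent_id=3, depth 2).
Iteration 3: join on id=3 -> rho (id 3, parent_id=1, depth 3).
Iteration 4: join on id=1 -> pi (id 1, parent_id=NULL, depth 4).
Iteration 5: parent_id is NULL; no match; recursion stops.

alpha, omicron, pi, rho, sigma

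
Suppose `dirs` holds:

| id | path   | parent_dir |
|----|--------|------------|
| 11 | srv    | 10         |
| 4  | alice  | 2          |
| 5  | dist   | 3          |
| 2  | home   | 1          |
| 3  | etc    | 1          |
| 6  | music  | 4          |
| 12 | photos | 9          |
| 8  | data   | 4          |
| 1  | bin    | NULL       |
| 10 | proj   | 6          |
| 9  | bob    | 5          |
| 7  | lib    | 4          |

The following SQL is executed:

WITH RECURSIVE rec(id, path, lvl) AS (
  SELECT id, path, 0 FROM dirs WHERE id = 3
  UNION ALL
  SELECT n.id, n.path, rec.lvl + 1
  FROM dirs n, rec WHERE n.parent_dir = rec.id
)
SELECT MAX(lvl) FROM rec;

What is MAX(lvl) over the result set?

3

Base: id=3 (etc) at lvl 0.
Iteration 1: rows with parent_dir in {3} -> dist (id 5, lvl 1).
Iteration 2: rows with parent_dir in {5} -> bob (id 9, lvl 2).
Iteration 3: rows with parent_dir in {9} -> photos (id 12, lvl 3).
Iteration 4: no rows with parent_dir in {12}; recursion stops.
lvl values: 0, 1, 2, 3; the maximum is 3.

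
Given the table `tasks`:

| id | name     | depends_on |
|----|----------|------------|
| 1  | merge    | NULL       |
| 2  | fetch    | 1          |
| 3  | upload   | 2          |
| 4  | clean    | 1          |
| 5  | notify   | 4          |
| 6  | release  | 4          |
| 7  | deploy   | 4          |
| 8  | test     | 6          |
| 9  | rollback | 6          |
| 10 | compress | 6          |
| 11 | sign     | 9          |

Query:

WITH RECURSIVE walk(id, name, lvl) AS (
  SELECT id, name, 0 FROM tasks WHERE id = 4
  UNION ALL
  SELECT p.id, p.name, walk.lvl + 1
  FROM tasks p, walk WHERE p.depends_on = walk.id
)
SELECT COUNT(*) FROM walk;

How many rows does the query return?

8

Base: id=4 (clean) at lvl 0.
Iteration 1: rows with depends_on in {4} -> notify (id 5, lvl 1), release (id 6, lvl 1), deploy (id 7, lvl 1).
Iteration 2: rows with depends_on in {5,6,7} -> test (id 8, lvl 2), rollback (id 9, lvl 2), compress (id 10, lvl 2).
Iteration 3: rows with depends_on in {8,9,10} -> sign (id 11, lvl 3).
Iteration 4: no rows with depends_on in {11}; recursion stops.
Total rows emitted: 8.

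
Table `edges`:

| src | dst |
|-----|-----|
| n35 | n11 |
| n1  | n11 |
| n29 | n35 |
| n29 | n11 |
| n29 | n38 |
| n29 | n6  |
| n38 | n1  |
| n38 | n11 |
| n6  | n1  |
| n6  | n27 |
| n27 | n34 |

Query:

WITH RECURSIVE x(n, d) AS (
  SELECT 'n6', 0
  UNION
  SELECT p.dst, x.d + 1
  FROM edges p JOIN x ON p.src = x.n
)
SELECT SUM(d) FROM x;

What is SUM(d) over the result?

6

Base: (n6, d=0).
Iteration 1: edges from {n6} -> (n1, d=1), (n27, d=1).
Iteration 2: edges from {n1,n27} -> (n11, d=2), (n34, d=2).
Iteration 3: no outgoing edges from {n11,n34}; recursion stops.
SUM(d) = 0 + 1 + 1 + 2 + 2 = 6.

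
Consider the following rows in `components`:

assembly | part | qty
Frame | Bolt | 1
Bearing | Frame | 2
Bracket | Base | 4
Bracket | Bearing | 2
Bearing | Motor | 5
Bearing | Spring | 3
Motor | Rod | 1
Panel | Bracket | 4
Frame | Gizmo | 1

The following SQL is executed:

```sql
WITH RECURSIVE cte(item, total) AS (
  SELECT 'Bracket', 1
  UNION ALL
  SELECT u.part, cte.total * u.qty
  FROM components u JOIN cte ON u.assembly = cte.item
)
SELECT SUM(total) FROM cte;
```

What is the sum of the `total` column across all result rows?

45

Base: (Bracket, total=1).
Iteration 1: components of {Bracket} -> Base = 1*4 = 4, Bearing = 1*2 = 2.
Iteration 2: components of {Base,Bearing} -> Frame = 2*2 = 4, Motor = 2*5 = 10, Spring = 2*3 = 6.
Iteration 3: components of {Frame,Motor,Spring} -> Bolt = 4*1 = 4, Gizmo = 4*1 = 4, Rod = 10*1 = 10.
Iteration 4: no further components; recursion stops.
SUM(total) = 1 + 2 + 4 + 10 + 4 + 6 + 10 + 4 + 4 = 45.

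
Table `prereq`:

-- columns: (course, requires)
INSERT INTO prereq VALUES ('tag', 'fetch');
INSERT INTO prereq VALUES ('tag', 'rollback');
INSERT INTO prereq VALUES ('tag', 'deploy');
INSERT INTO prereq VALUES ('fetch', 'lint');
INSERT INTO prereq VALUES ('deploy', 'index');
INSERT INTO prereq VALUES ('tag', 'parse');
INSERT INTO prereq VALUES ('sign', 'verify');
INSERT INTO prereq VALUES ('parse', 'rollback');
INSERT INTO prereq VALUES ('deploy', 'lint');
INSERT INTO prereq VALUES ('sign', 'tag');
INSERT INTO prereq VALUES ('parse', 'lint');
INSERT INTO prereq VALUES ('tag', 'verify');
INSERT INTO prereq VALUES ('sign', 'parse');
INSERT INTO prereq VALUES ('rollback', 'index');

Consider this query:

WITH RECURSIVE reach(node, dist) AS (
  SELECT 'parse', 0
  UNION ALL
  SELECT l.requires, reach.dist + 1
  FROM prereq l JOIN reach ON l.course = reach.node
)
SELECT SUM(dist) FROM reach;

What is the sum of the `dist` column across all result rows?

4

Base: (parse, dist=0).
Iteration 1: edges from {parse} -> (lint, dist=1), (rollback, dist=1).
Iteration 2: edges from {lint,rollback} -> (index, dist=2).
Iteration 3: no outgoing edges from {index}; recursion stops.
SUM(dist) = 0 + 1 + 1 + 2 = 4.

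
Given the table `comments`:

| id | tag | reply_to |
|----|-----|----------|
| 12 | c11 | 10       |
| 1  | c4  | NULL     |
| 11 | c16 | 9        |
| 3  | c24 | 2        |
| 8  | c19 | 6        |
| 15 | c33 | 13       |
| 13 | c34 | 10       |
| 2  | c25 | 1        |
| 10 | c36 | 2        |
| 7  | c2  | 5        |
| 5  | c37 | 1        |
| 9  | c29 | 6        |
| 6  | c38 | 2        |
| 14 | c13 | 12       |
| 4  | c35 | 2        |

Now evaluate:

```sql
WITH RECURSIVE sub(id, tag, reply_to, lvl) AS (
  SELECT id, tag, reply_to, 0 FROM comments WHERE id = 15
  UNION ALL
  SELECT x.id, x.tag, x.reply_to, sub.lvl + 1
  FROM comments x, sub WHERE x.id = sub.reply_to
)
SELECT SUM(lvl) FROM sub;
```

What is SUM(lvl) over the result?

10

Base: id=15 (c33), reply_to=13, lvl 0.
Iteration 1: join on id=13 -> c34 (id 13, reply_to=10, lvl 1).
Iteration 2: join on id=10 -> c36 (id 10, reply_to=2, lvl 2).
Iteration 3: join on id=2 -> c25 (id 2, reply_to=1, lvl 3).
Iteration 4: join on id=1 -> c4 (id 1, reply_to=NULL, lvl 4).
Iteration 5: reply_to is NULL; no match; recursion stops.
SUM(lvl) = 0 + 1 + 2 + 3 + 4 = 10.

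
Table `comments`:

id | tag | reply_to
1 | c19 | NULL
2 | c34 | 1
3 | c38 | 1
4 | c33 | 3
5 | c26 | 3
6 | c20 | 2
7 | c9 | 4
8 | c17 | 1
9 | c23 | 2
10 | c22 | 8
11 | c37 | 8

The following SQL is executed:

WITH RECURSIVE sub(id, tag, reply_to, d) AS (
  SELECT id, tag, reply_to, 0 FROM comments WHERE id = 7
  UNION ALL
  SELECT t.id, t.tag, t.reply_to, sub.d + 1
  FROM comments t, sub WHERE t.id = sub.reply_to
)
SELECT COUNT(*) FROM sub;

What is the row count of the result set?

Base: id=7 (c9), reply_to=4, d 0.
Iteration 1: join on id=4 -> c33 (id 4, reply_to=3, d 1).
Iteration 2: join on id=3 -> c38 (id 3, reply_to=1, d 2).
Iteration 3: join on id=1 -> c19 (id 1, reply_to=NULL, d 3).
Iteration 4: reply_to is NULL; no match; recursion stops.
Total rows emitted: 4.

4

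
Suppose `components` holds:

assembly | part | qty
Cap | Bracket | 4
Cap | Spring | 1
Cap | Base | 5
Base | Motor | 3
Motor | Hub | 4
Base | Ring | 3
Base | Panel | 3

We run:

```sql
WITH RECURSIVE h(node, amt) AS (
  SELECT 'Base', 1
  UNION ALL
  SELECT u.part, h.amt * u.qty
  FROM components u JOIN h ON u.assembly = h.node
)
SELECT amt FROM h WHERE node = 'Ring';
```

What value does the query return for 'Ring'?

3

Base: (Base, amt=1).
Iteration 1: components of {Base} -> Motor = 1*3 = 3, Panel = 1*3 = 3, Ring = 1*3 = 3.
Iteration 2: components of {Motor,Panel,Ring} -> Hub = 3*4 = 12.
Iteration 3: no further components; recursion stops.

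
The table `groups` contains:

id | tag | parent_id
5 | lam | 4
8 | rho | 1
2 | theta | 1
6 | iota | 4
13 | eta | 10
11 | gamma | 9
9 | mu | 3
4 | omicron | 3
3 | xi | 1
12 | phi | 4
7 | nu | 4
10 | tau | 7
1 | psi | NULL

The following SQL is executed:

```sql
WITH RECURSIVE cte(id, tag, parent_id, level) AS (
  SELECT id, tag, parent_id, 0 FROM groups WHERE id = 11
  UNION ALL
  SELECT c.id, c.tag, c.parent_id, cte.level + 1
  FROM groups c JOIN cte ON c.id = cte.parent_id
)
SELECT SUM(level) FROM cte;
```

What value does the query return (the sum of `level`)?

6

Base: id=11 (gamma), parent_id=9, level 0.
Iteration 1: join on id=9 -> mu (id 9, parent_id=3, level 1).
Iteration 2: join on id=3 -> xi (id 3, parent_id=1, level 2).
Iteration 3: join on id=1 -> psi (id 1, parent_id=NULL, level 3).
Iteration 4: parent_id is NULL; no match; recursion stops.
SUM(level) = 0 + 1 + 2 + 3 = 6.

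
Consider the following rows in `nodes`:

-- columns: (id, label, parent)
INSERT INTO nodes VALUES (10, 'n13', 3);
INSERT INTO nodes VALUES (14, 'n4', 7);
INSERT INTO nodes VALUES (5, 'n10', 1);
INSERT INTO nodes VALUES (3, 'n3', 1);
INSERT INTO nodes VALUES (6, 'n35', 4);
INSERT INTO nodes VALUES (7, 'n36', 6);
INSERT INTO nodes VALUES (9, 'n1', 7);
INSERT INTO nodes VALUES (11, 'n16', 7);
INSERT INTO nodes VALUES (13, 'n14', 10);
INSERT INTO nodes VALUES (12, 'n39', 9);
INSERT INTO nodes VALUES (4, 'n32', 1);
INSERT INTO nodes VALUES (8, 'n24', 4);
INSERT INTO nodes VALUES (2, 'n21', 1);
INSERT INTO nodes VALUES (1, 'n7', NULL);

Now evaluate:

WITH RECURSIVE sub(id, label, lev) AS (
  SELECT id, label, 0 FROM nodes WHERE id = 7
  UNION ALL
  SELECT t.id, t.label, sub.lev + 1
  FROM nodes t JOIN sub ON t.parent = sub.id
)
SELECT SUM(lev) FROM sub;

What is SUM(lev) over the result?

Base: id=7 (n36) at lev 0.
Iteration 1: rows with parent in {7} -> n1 (id 9, lev 1), n16 (id 11, lev 1), n4 (id 14, lev 1).
Iteration 2: rows with parent in {9,11,14} -> n39 (id 12, lev 2).
Iteration 3: no rows with parent in {12}; recursion stops.
SUM(lev) = 0 + 1 + 1 + 1 + 2 = 5.

5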